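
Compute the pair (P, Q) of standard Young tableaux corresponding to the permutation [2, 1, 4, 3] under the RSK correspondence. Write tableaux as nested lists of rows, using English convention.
P = [[1, 3], [2, 4]], Q = [[1, 3], [2, 4]]

Insert each entry of the permutation into P by Schensted row insertion, recording in Q the position of each new cell.

Insert 2: appended to row 1. P = [[2]], Q = [[1]].
Insert 1: 1 bumps 2 from row 1; 2 starts row 2. P = [[1], [2]], Q = [[1], [2]].
Insert 4: appended to row 1. P = [[1, 4], [2]], Q = [[1, 3], [2]].
Insert 3: 3 bumps 4 from row 1; 4 appends to row 2. P = [[1, 3], [2, 4]], Q = [[1, 3], [2, 4]].

So P = [[1, 3], [2, 4]], Q = [[1, 3], [2, 4]].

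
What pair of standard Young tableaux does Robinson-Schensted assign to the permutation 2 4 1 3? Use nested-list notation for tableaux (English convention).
P = [[1, 3], [2, 4]], Q = [[1, 2], [3, 4]]

Insert each entry of the permutation into P by Schensted row insertion, recording in Q the position of each new cell.

Insert 2: appended to row 1. P = [[2]].
Insert 4: appended to row 1. P = [[2, 4]].
Insert 1: 1 bumps 2 from row 1; 2 starts row 2. P = [[1, 4], [2]].
Insert 3: 3 bumps 4 from row 1; 4 appends to row 2. P = [[1, 3], [2, 4]].

So P = [[1, 3], [2, 4]], Q = [[1, 2], [3, 4]].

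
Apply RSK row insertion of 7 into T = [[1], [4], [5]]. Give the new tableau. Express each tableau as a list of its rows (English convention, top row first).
[[1, 7], [4], [5]]

7 is larger than every entry of row 1, so it is appended to row 1. The new tableau is [[1, 7], [4], [5]].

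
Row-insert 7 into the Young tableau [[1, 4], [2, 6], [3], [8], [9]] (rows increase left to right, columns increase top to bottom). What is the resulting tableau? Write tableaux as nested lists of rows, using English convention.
[[1, 4, 7], [2, 6], [3], [8], [9]]

7 is larger than every entry of row 1, so it is appended to row 1. The new tableau is [[1, 4, 7], [2, 6], [3], [8], [9]].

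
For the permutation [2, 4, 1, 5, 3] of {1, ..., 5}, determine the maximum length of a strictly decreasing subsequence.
2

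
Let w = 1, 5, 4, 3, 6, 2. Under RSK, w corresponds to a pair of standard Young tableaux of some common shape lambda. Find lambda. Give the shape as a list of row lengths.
Row-insert each entry into an empty tableau.

After inserting 1: P = [[1]].
After inserting 5: P = [[1, 5]].
After inserting 4: P = [[1, 4], [5]].
After inserting 3: P = [[1, 3], [4], [5]].
After inserting 6: P = [[1, 3, 6], [4], [5]].
After inserting 2: P = [[1, 2, 6], [3], [4], [5]].

The final insertion tableau P = [[1, 2, 6], [3], [4], [5]] has shape [3, 1, 1, 1].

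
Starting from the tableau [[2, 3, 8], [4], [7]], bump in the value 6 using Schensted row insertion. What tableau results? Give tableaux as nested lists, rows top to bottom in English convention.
In row 1, 6 replaces 8 (the leftmost entry greater than 6); 8 is bumped to row 2. 8 is appended to row 2. The new tableau is [[2, 3, 6], [4, 8], [7]].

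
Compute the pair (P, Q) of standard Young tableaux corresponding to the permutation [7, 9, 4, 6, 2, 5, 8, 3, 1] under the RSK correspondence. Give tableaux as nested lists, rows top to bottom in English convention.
Insert each entry of the permutation into P by Schensted row insertion, recording in Q the position of each new cell.

Insert 7: appended to row 1. P = [[7]].
Insert 9: appended to row 1. P = [[7, 9]].
Insert 4: 4 bumps 7 from row 1; 7 starts row 2. P = [[4, 9], [7]].
Insert 6: 6 bumps 9 from row 1; 9 appends to row 2. P = [[4, 6], [7, 9]].
Insert 2: 2 bumps 4 from row 1; 4 bumps 7 from row 2; 7 starts row 3. P = [[2, 6], [4, 9], [7]].
Insert 5: 5 bumps 6 from row 1; 6 bumps 9 from row 2; 9 appends to row 3. P = [[2, 5], [4, 6], [7, 9]].
Insert 8: appended to row 1. P = [[2, 5, 8], [4, 6], [7, 9]].
Insert 3: 3 bumps 5 from row 1; 5 bumps 6 from row 2; 6 bumps 7 from row 3; 7 starts row 4. P = [[2, 3, 8], [4, 5], [6, 9], [7]].
Insert 1: 1 bumps 2 from row 1; 2 bumps 4 from row 2; 4 bumps 6 from row 3; 6 bumps 7 from row 4; 7 starts row 5. P = [[1, 3, 8], [2, 5], [4, 9], [6], [7]].

So P = [[1, 3, 8], [2, 5], [4, 9], [6], [7]], Q = [[1, 2, 7], [3, 4], [5, 6], [8], [9]].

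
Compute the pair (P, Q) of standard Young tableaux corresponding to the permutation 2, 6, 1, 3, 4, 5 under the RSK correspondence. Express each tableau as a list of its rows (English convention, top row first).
Insert each entry of the permutation into P by Schensted row insertion, recording in Q the position of each new cell.

After inserting 2: P = [[2]].
After inserting 6: P = [[2, 6]].
After inserting 1: P = [[1, 6], [2]].
After inserting 3: P = [[1, 3], [2, 6]].
After inserting 4: P = [[1, 3, 4], [2, 6]].
After inserting 5: P = [[1, 3, 4, 5], [2, 6]].

So P = [[1, 3, 4, 5], [2, 6]], Q = [[1, 2, 5, 6], [3, 4]].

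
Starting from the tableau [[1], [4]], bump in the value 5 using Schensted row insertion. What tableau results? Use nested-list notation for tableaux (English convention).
[[1, 5], [4]]

5 is larger than every entry of row 1, so it is appended to row 1. The new tableau is [[1, 5], [4]].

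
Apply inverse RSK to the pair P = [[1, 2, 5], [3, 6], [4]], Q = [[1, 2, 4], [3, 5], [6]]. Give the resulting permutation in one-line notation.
1 4 3 6 5 2

Reverse the RSK construction: for i from n down to 1, find the cell of Q containing i, remove the entry at that cell from P, and reverse-bump it up through P; the value ejected from row 1 is w(i).

Step i=6: Q has 6 at row 3, column 1; remove 4 from row 3 of P and reverse-bump: 4 enters row 2 and ejects 3; 3 enters row 1 and ejects 2. So w(6) = 2. P is now [[1, 3, 5], [4, 6]].
Step i=5: Q has 5 at row 2, column 2; remove 6 from row 2 of P and reverse-bump: 6 enters row 1 and ejects 5. So w(5) = 5. P is now [[1, 3, 6], [4]].
Step i=4: Q has 4 at row 1, column 3; remove that cell from P, ejecting 6. So w(4) = 6. P is now [[1, 3], [4]].
Step i=3: Q has 3 at row 2, column 1; remove 4 from row 2 of P and reverse-bump: 4 enters row 1 and ejects 3. So w(3) = 3. P is now [[1, 4]].
Step i=2: Q has 2 at row 1, column 2; remove that cell from P, ejecting 4. So w(2) = 4. P is now [[1]].
Step i=1: Q has 1 at row 1, column 1; remove that cell from P, ejecting 1. So w(1) = 1. P is now [].

So w = 1 4 3 6 5 2.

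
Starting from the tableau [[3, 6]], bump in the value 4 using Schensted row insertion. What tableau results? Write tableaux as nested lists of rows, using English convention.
[[3, 4], [6]]

In row 1, 4 replaces 6 (the leftmost entry greater than 4); 6 is bumped to row 2. 6 starts a new row 2. The new tableau is [[3, 4], [6]].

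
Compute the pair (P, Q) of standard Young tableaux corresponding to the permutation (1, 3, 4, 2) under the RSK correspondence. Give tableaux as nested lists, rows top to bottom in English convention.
P = [[1, 2, 4], [3]], Q = [[1, 2, 3], [4]]

Insert each entry of the permutation into P by Schensted row insertion, recording in Q the position of each new cell.

Insert 1: appended to row 1. P = [[1]].
Insert 3: appended to row 1. P = [[1, 3]].
Insert 4: appended to row 1. P = [[1, 3, 4]].
Insert 2: 2 bumps 3 from row 1; 3 starts row 2. P = [[1, 2, 4], [3]].

So P = [[1, 2, 4], [3]], Q = [[1, 2, 3], [4]].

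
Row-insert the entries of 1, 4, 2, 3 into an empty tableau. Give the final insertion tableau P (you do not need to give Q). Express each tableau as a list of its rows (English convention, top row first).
P = [[1, 2, 3], [4]]

Insert 1: appended to row 1. P = [[1]].
Insert 4: appended to row 1. P = [[1, 4]].
Insert 2: 2 bumps 4 from row 1; 4 starts row 2. P = [[1, 2], [4]].
Insert 3: appended to row 1. P = [[1, 2, 3], [4]].

So P = [[1, 2, 3], [4]].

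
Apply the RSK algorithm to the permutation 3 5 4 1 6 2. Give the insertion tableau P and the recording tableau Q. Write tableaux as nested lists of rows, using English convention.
P = [[1, 2, 6], [3, 4], [5]], Q = [[1, 2, 5], [3, 6], [4]]

Insert each entry of the permutation into P by Schensted row insertion, recording in Q the position of each new cell.

Insert 3: appended to row 1. P = [[3]].
Insert 5: appended to row 1. P = [[3, 5]].
Insert 4: 4 bumps 5 from row 1; 5 starts row 2. P = [[3, 4], [5]].
Insert 1: 1 bumps 3 from row 1; 3 bumps 5 from row 2; 5 starts row 3. P = [[1, 4], [3], [5]].
Insert 6: appended to row 1. P = [[1, 4, 6], [3], [5]].
Insert 2: 2 bumps 4 from row 1; 4 appends to row 2. P = [[1, 2, 6], [3, 4], [5]].

So P = [[1, 2, 6], [3, 4], [5]], Q = [[1, 2, 5], [3, 6], [4]].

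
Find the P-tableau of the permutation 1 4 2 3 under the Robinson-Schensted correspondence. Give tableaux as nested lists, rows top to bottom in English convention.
P = [[1, 2, 3], [4]]

After inserting 1: P = [[1]].
After inserting 4: P = [[1, 4]].
After inserting 2: P = [[1, 2], [4]].
After inserting 3: P = [[1, 2, 3], [4]].

So P = [[1, 2, 3], [4]].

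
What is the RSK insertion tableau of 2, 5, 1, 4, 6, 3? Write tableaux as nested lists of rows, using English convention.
P = [[1, 3, 6], [2, 4], [5]]

Insert 2: appended to row 1. P = [[2]].
Insert 5: appended to row 1. P = [[2, 5]].
Insert 1: 1 bumps 2 from row 1; 2 starts row 2. P = [[1, 5], [2]].
Insert 4: 4 bumps 5 from row 1; 5 appends to row 2. P = [[1, 4], [2, 5]].
Insert 6: appended to row 1. P = [[1, 4, 6], [2, 5]].
Insert 3: 3 bumps 4 from row 1; 4 bumps 5 from row 2; 5 starts row 3. P = [[1, 3, 6], [2, 4], [5]].

So P = [[1, 3, 6], [2, 4], [5]].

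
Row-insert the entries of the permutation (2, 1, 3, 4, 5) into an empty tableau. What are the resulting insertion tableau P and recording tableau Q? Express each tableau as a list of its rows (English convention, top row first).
P = [[1, 3, 4, 5], [2]], Q = [[1, 3, 4, 5], [2]]

Insert each entry of the permutation into P by Schensted row insertion, recording in Q the position of each new cell.

After inserting 2: P = [[2]].
After inserting 1: P = [[1], [2]].
After inserting 3: P = [[1, 3], [2]].
After inserting 4: P = [[1, 3, 4], [2]].
After inserting 5: P = [[1, 3, 4, 5], [2]].

So P = [[1, 3, 4, 5], [2]], Q = [[1, 3, 4, 5], [2]].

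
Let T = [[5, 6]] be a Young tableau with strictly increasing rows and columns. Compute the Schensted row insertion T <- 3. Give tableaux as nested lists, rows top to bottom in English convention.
[[3, 6], [5]]

In row 1, 3 replaces 5 (the leftmost entry greater than 3); 5 is bumped to row 2. 5 starts a new row 2. The new tableau is [[3, 6], [5]].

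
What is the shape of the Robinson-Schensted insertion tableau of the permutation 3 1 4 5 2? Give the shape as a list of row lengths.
Row-insert each entry into an empty tableau.

After inserting 3: P = [[3]].
After inserting 1: P = [[1], [3]].
After inserting 4: P = [[1, 4], [3]].
After inserting 5: P = [[1, 4, 5], [3]].
After inserting 2: P = [[1, 2, 5], [3, 4]].

The final insertion tableau P = [[1, 2, 5], [3, 4]] has shape [3, 2].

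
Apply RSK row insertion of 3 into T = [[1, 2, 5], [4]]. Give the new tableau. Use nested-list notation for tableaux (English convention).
In row 1, 3 replaces 5 (the leftmost entry greater than 3); 5 is bumped to row 2. 5 is appended to row 2. The new tableau is [[1, 2, 3], [4, 5]].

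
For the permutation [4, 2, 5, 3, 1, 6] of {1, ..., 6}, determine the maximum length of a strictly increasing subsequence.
3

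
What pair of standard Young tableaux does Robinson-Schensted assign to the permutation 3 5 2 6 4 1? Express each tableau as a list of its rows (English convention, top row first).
P = [[1, 4, 6], [2, 5], [3]], Q = [[1, 2, 4], [3, 5], [6]]

Insert each entry of the permutation into P by Schensted row insertion, recording in Q the position of each new cell.

Insert 3: appended to row 1. P = [[3]].
Insert 5: appended to row 1. P = [[3, 5]].
Insert 2: 2 bumps 3 from row 1; 3 starts row 2. P = [[2, 5], [3]].
Insert 6: appended to row 1. P = [[2, 5, 6], [3]].
Insert 4: 4 bumps 5 from row 1; 5 appends to row 2. P = [[2, 4, 6], [3, 5]].
Insert 1: 1 bumps 2 from row 1; 2 bumps 3 from row 2; 3 starts row 3. P = [[1, 4, 6], [2, 5], [3]].

So P = [[1, 4, 6], [2, 5], [3]], Q = [[1, 2, 4], [3, 5], [6]].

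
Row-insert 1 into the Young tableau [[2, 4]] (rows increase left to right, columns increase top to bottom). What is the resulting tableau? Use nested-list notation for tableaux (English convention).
In row 1, 1 replaces 2 (the leftmost entry greater than 1); 2 is bumped to row 2. 2 starts a new row 2. The new tableau is [[1, 4], [2]].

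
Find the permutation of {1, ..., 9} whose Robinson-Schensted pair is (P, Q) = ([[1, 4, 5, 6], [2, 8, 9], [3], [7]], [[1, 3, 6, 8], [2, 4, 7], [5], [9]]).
7 3 8 4 2 9 5 6 1

Reverse RSK: for i = n, n-1, ..., 1, locate i in Q, remove the corresponding corner cell from P, and reverse-bump its entry up through P; the value ejected from row 1 is w(i).

So w = 7 3 8 4 2 9 5 6 1.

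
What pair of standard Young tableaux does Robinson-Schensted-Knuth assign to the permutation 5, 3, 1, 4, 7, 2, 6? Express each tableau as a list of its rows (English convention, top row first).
Insert each entry of the permutation into P by Schensted row insertion, recording in Q the position of each new cell.

Insert 5: appended to row 1. P = [[5]].
Insert 3: 3 bumps 5 from row 1; 5 starts row 2. P = [[3], [5]].
Insert 1: 1 bumps 3 from row 1; 3 bumps 5 from row 2; 5 starts row 3. P = [[1], [3], [5]].
Insert 4: appended to row 1. P = [[1, 4], [3], [5]].
Insert 7: appended to row 1. P = [[1, 4, 7], [3], [5]].
Insert 2: 2 bumps 4 from row 1; 4 appends to row 2. P = [[1, 2, 7], [3, 4], [5]].
Insert 6: 6 bumps 7 from row 1; 7 appends to row 2. P = [[1, 2, 6], [3, 4, 7], [5]].

So P = [[1, 2, 6], [3, 4, 7], [5]], Q = [[1, 4, 5], [2, 6, 7], [3]].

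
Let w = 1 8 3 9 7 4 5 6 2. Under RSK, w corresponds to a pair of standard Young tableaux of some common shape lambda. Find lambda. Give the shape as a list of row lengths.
[5, 2, 1, 1]

Row-insert each entry into an empty tableau.

After inserting 1: P = [[1]].
After inserting 8: P = [[1, 8]].
After inserting 3: P = [[1, 3], [8]].
After inserting 9: P = [[1, 3, 9], [8]].
After inserting 7: P = [[1, 3, 7], [8, 9]].
After inserting 4: P = [[1, 3, 4], [7, 9], [8]].
After inserting 5: P = [[1, 3, 4, 5], [7, 9], [8]].
After inserting 6: P = [[1, 3, 4, 5, 6], [7, 9], [8]].
After inserting 2: P = [[1, 2, 4, 5, 6], [3, 9], [7], [8]].

The final insertion tableau P = [[1, 2, 4, 5, 6], [3, 9], [7], [8]] has shape [5, 2, 1, 1].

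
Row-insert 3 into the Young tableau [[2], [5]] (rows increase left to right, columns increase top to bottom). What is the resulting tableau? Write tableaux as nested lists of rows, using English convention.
3 is larger than every entry of row 1, so it is appended to row 1. The new tableau is [[2, 3], [5]].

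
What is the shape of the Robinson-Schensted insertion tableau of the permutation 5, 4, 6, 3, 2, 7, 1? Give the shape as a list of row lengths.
[3, 1, 1, 1, 1]

Row-insert each entry into an empty tableau.

After inserting 5: P = [[5]].
After inserting 4: P = [[4], [5]].
After inserting 6: P = [[4, 6], [5]].
After inserting 3: P = [[3, 6], [4], [5]].
After inserting 2: P = [[2, 6], [3], [4], [5]].
After inserting 7: P = [[2, 6, 7], [3], [4], [5]].
After inserting 1: P = [[1, 6, 7], [2], [3], [4], [5]].

The final insertion tableau P = [[1, 6, 7], [2], [3], [4], [5]] has shape [3, 1, 1, 1, 1].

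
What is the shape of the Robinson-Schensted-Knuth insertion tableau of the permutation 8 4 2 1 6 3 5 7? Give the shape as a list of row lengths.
RSK row insertion gives P = [[1, 3, 5, 7], [2, 6], [4], [8]], which has shape [4, 2, 1, 1].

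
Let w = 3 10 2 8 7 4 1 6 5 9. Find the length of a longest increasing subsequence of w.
4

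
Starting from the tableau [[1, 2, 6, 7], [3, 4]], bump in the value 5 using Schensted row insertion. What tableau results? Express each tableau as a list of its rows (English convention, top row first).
[[1, 2, 5, 7], [3, 4, 6]]

In row 1, 5 replaces 6 (the leftmost entry greater than 5); 6 is bumped to row 2. 6 is appended to row 2. The new tableau is [[1, 2, 5, 7], [3, 4, 6]].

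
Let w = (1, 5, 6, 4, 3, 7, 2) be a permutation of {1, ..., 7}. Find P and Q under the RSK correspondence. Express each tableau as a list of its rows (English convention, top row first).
P = [[1, 2, 6, 7], [3], [4], [5]], Q = [[1, 2, 3, 6], [4], [5], [7]]

Insert each entry of the permutation into P by Schensted row insertion, recording in Q the position of each new cell.

Insert 1: appended to row 1. P = [[1]].
Insert 5: appended to row 1. P = [[1, 5]].
Insert 6: appended to row 1. P = [[1, 5, 6]].
Insert 4: 4 bumps 5 from row 1; 5 starts row 2. P = [[1, 4, 6], [5]].
Insert 3: 3 bumps 4 from row 1; 4 bumps 5 from row 2; 5 starts row 3. P = [[1, 3, 6], [4], [5]].
Insert 7: appended to row 1. P = [[1, 3, 6, 7], [4], [5]].
Insert 2: 2 bumps 3 from row 1; 3 bumps 4 from row 2; 4 bumps 5 from row 3; 5 starts row 4. P = [[1, 2, 6, 7], [3], [4], [5]].

So P = [[1, 2, 6, 7], [3], [4], [5]], Q = [[1, 2, 3, 6], [4], [5], [7]].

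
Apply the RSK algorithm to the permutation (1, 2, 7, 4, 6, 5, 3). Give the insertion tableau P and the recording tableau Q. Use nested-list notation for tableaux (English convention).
Insert each entry of the permutation into P by Schensted row insertion, recording in Q the position of each new cell.

Insert 1: appended to row 1. P = [[1]].
Insert 2: appended to row 1. P = [[1, 2]].
Insert 7: appended to row 1. P = [[1, 2, 7]].
Insert 4: 4 bumps 7 from row 1; 7 starts row 2. P = [[1, 2, 4], [7]].
Insert 6: appended to row 1. P = [[1, 2, 4, 6], [7]].
Insert 5: 5 bumps 6 from row 1; 6 bumps 7 from row 2; 7 starts row 3. P = [[1, 2, 4, 5], [6], [7]].
Insert 3: 3 bumps 4 from row 1; 4 bumps 6 from row 2; 6 bumps 7 from row 3; 7 starts row 4. P = [[1, 2, 3, 5], [4], [6], [7]].

So P = [[1, 2, 3, 5], [4], [6], [7]], Q = [[1, 2, 3, 5], [4], [6], [7]].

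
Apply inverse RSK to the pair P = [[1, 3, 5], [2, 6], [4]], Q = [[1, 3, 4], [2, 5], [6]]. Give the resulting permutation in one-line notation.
Reverse the RSK construction: for i from n down to 1, find the cell of Q containing i, remove the entry at that cell from P, and reverse-bump it up through P; the value ejected from row 1 is w(i).

Step i=6: Q has 6 at row 3, column 1; remove 4 from row 3 of P and reverse-bump: 4 enters row 2 and ejects 2; 2 enters row 1 and ejects 1. So w(6) = 1. P is now [[2, 3, 5], [4, 6]].
Step i=5: Q has 5 at row 2, column 2; remove 6 from row 2 of P and reverse-bump: 6 enters row 1 and ejects 5. So w(5) = 5. P is now [[2, 3, 6], [4]].
Step i=4: Q has 4 at row 1, column 3; remove that cell from P, ejecting 6. So w(4) = 6. P is now [[2, 3], [4]].
Step i=3: Q has 3 at row 1, column 2; remove that cell from P, ejecting 3. So w(3) = 3. P is now [[2], [4]].
Step i=2: Q has 2 at row 2, column 1; remove 4 from row 2 of P and reverse-bump: 4 enters row 1 and ejects 2. So w(2) = 2. P is now [[4]].
Step i=1: Q has 1 at row 1, column 1; remove that cell from P, ejecting 4. So w(1) = 4. P is now [].

So w = 4 2 3 6 5 1.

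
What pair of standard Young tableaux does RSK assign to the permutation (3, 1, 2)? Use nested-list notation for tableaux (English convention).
P = [[1, 2], [3]], Q = [[1, 3], [2]]

Insert each entry of the permutation into P by Schensted row insertion, recording in Q the position of each new cell.

Insert 3: appended to row 1. P = [[3]].
Insert 1: 1 bumps 3 from row 1; 3 starts row 2. P = [[1], [3]].
Insert 2: appended to row 1. P = [[1, 2], [3]].

So P = [[1, 2], [3]], Q = [[1, 3], [2]].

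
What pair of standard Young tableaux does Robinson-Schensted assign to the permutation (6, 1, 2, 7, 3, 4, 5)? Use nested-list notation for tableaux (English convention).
Insert each entry of the permutation into P by Schensted row insertion, recording in Q the position of each new cell.

Insert 6: appended to row 1. P = [[6]], Q = [[1]].
Insert 1: 1 bumps 6 from row 1; 6 starts row 2. P = [[1], [6]], Q = [[1], [2]].
Insert 2: appended to row 1. P = [[1, 2], [6]], Q = [[1, 3], [2]].
Insert 7: appended to row 1. P = [[1, 2, 7], [6]], Q = [[1, 3, 4], [2]].
Insert 3: 3 bumps 7 from row 1; 7 appends to row 2. P = [[1, 2, 3], [6, 7]], Q = [[1, 3, 4], [2, 5]].
Insert 4: appended to row 1. P = [[1, 2, 3, 4], [6, 7]], Q = [[1, 3, 4, 6], [2, 5]].
Insert 5: appended to row 1. P = [[1, 2, 3, 4, 5], [6, 7]], Q = [[1, 3, 4, 6, 7], [2, 5]].

So P = [[1, 2, 3, 4, 5], [6, 7]], Q = [[1, 3, 4, 6, 7], [2, 5]].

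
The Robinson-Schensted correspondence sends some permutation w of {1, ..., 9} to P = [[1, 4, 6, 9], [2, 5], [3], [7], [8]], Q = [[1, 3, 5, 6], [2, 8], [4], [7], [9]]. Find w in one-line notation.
Reverse the RSK construction: for i from n down to 1, find the cell of Q containing i, remove the entry at that cell from P, and reverse-bump it up through P; the value ejected from row 1 is w(i).

Step i=9: Q has 9 at row 5, column 1; remove 8 from row 5 of P and reverse-bump: 8 enters row 4 and ejects 7; 7 enters row 3 and ejects 3; 3 enters row 2 and ejects 2; 2 enters row 1 and ejects 1. So w(9) = 1. P is now [[2, 4, 6, 9], [3, 5], [7], [8]].
Step i=8: Q has 8 at row 2, column 2; remove 5 from row 2 of P and reverse-bump: 5 enters row 1 and ejects 4. So w(8) = 4. P is now [[2, 5, 6, 9], [3], [7], [8]].
Step i=7: Q has 7 at row 4, column 1; remove 8 from row 4 of P and reverse-bump: 8 enters row 3 and ejects 7; 7 enters row 2 and ejects 3; 3 enters row 1 and ejects 2. So w(7) = 2. P is now [[3, 5, 6, 9], [7], [8]].
Step i=6: Q has 6 at row 1, column 4; remove that cell from P, ejecting 9. So w(6) = 9. P is now [[3, 5, 6], [7], [8]].
Step i=5: Q has 5 at row 1, column 3; remove that cell from P, ejecting 6. So w(5) = 6. P is now [[3, 5], [7], [8]].
Step i=4: Q has 4 at row 3, column 1; remove 8 from row 3 of P and reverse-bump: 8 enters row 2 and ejects 7; 7 enters row 1 and ejects 5. So w(4) = 5. P is now [[3, 7], [8]].
Step i=3: Q has 3 at row 1, column 2; remove that cell from P, ejecting 7. So w(3) = 7. P is now [[3], [8]].
Step i=2: Q has 2 at row 2, column 1; remove 8 from row 2 of P and reverse-bump: 8 enters row 1 and ejects 3. So w(2) = 3. P is now [[8]].
Step i=1: Q has 1 at row 1, column 1; remove that cell from P, ejecting 8. So w(1) = 8. P is now [].

So w = 8 3 7 5 6 9 2 4 1.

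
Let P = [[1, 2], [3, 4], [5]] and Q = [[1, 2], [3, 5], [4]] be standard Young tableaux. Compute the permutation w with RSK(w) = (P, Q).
Reverse RSK: for i = n, n-1, ..., 1, locate i in Q, remove the corresponding corner cell from P, and reverse-bump its entry up through P; the value ejected from row 1 is w(i).

So w = 3 5 4 1 2.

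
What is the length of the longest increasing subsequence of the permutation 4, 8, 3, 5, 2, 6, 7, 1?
4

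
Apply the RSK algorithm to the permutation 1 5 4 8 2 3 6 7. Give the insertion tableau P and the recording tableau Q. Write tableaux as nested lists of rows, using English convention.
Insert each entry of the permutation into P by Schensted row insertion, recording in Q the position of each new cell.

Insert 1: appended to row 1. P = [[1]].
Insert 5: appended to row 1. P = [[1, 5]].
Insert 4: 4 bumps 5 from row 1; 5 starts row 2. P = [[1, 4], [5]].
Insert 8: appended to row 1. P = [[1, 4, 8], [5]].
Insert 2: 2 bumps 4 from row 1; 4 bumps 5 from row 2; 5 starts row 3. P = [[1, 2, 8], [4], [5]].
Insert 3: 3 bumps 8 from row 1; 8 appends to row 2. P = [[1, 2, 3], [4, 8], [5]].
Insert 6: appended to row 1. P = [[1, 2, 3, 6], [4, 8], [5]].
Insert 7: appended to row 1. P = [[1, 2, 3, 6, 7], [4, 8], [5]].

So P = [[1, 2, 3, 6, 7], [4, 8], [5]], Q = [[1, 2, 4, 7, 8], [3, 6], [5]].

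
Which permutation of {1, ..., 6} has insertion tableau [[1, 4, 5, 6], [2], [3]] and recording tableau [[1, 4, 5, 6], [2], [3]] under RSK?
3 2 1 4 5 6

Reverse RSK: for i = n, n-1, ..., 1, locate i in Q, remove the corresponding corner cell from P, and reverse-bump its entry up through P; the value ejected from row 1 is w(i).

So w = 3 2 1 4 5 6.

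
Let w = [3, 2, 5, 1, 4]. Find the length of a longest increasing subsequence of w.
2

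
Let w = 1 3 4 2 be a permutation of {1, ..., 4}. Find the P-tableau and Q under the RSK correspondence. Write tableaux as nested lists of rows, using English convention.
Insert each entry of the permutation into P by Schensted row insertion, recording in Q the position of each new cell.

Insert 1: appended to row 1. P = [[1]], Q = [[1]].
Insert 3: appended to row 1. P = [[1, 3]], Q = [[1, 2]].
Insert 4: appended to row 1. P = [[1, 3, 4]], Q = [[1, 2, 3]].
Insert 2: 2 bumps 3 from row 1; 3 starts row 2. P = [[1, 2, 4], [3]], Q = [[1, 2, 3], [4]].

So P = [[1, 2, 4], [3]], Q = [[1, 2, 3], [4]].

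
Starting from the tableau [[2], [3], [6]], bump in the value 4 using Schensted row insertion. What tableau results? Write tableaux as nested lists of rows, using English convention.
[[2, 4], [3], [6]]

4 is larger than every entry of row 1, so it is appended to row 1. The new tableau is [[2, 4], [3], [6]].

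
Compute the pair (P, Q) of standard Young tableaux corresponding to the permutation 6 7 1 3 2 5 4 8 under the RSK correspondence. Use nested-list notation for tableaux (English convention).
P = [[1, 2, 4, 8], [3, 5], [6, 7]], Q = [[1, 2, 6, 8], [3, 4], [5, 7]]

Insert each entry of the permutation into P by Schensted row insertion, recording in Q the position of each new cell.

Insert 6: appended to row 1. P = [[6]], Q = [[1]].
Insert 7: appended to row 1. P = [[6, 7]], Q = [[1, 2]].
Insert 1: 1 bumps 6 from row 1; 6 starts row 2. P = [[1, 7], [6]], Q = [[1, 2], [3]].
Insert 3: 3 bumps 7 from row 1; 7 appends to row 2. P = [[1, 3], [6, 7]], Q = [[1, 2], [3, 4]].
Insert 2: 2 bumps 3 from row 1; 3 bumps 6 from row 2; 6 starts row 3. P = [[1, 2], [3, 7], [6]], Q = [[1, 2], [3, 4], [5]].
Insert 5: appended to row 1. P = [[1, 2, 5], [3, 7], [6]], Q = [[1, 2, 6], [3, 4], [5]].
Insert 4: 4 bumps 5 from row 1; 5 bumps 7 from row 2; 7 appends to row 3. P = [[1, 2, 4], [3, 5], [6, 7]], Q = [[1, 2, 6], [3, 4], [5, 7]].
Insert 8: appended to row 1. P = [[1, 2, 4, 8], [3, 5], [6, 7]], Q = [[1, 2, 6, 8], [3, 4], [5, 7]].

So P = [[1, 2, 4, 8], [3, 5], [6, 7]], Q = [[1, 2, 6, 8], [3, 4], [5, 7]].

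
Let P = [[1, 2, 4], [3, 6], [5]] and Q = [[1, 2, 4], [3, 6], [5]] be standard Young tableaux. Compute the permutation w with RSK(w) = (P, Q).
Reverse the RSK construction: for i from n down to 1, find the cell of Q containing i, remove the entry at that cell from P, and reverse-bump it up through P; the value ejected from row 1 is w(i).

Step i=6: Q has 6 at row 2, column 2; remove 6 from row 2 of P and reverse-bump: 6 enters row 1 and ejects 4. So w(6) = 4. P is now [[1, 2, 6], [3], [5]].
Step i=5: Q has 5 at row 3, column 1; remove 5 from row 3 of P and reverse-bump: 5 enters row 2 and ejects 3; 3 enters row 1 and ejects 2. So w(5) = 2. P is now [[1, 3, 6], [5]].
Step i=4: Q has 4 at row 1, column 3; remove that cell from P, ejecting 6. So w(4) = 6. P is now [[1, 3], [5]].
Step i=3: Q has 3 at row 2, column 1; remove 5 from row 2 of P and reverse-bump: 5 enters row 1 and ejects 3. So w(3) = 3. P is now [[1, 5]].
Step i=2: Q has 2 at row 1, column 2; remove that cell from P, ejecting 5. So w(2) = 5. P is now [[1]].
Step i=1: Q has 1 at row 1, column 1; remove that cell from P, ejecting 1. So w(1) = 1. P is now [].

So w = 1 5 3 6 2 4.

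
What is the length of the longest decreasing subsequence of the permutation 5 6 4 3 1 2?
4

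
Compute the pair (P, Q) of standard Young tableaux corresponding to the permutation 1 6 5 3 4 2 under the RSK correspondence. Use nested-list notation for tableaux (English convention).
Insert each entry of the permutation into P by Schensted row insertion, recording in Q the position of each new cell.

Insert 1: appended to row 1. P = [[1]].
Insert 6: appended to row 1. P = [[1, 6]].
Insert 5: 5 bumps 6 from row 1; 6 starts row 2. P = [[1, 5], [6]].
Insert 3: 3 bumps 5 from row 1; 5 bumps 6 from row 2; 6 starts row 3. P = [[1, 3], [5], [6]].
Insert 4: appended to row 1. P = [[1, 3, 4], [5], [6]].
Insert 2: 2 bumps 3 from row 1; 3 bumps 5 from row 2; 5 bumps 6 from row 3; 6 starts row 4. P = [[1, 2, 4], [3], [5], [6]].

So P = [[1, 2, 4], [3], [5], [6]], Q = [[1, 2, 5], [3], [4], [6]].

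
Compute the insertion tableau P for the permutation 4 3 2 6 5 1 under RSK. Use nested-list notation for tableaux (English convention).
Insert 4: appended to row 1. P = [[4]].
Insert 3: 3 bumps 4 from row 1; 4 starts row 2. P = [[3], [4]].
Insert 2: 2 bumps 3 from row 1; 3 bumps 4 from row 2; 4 starts row 3. P = [[2], [3], [4]].
Insert 6: appended to row 1. P = [[2, 6], [3], [4]].
Insert 5: 5 bumps 6 from row 1; 6 appends to row 2. P = [[2, 5], [3, 6], [4]].
Insert 1: 1 bumps 2 from row 1; 2 bumps 3 from row 2; 3 bumps 4 from row 3; 4 starts row 4. P = [[1, 5], [2, 6], [3], [4]].

So P = [[1, 5], [2, 6], [3], [4]].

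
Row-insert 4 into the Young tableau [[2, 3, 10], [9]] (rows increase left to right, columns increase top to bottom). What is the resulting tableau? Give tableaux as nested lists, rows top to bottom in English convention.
In row 1, 4 replaces 10 (the leftmost entry greater than 4); 10 is bumped to row 2. 10 is appended to row 2. The new tableau is [[2, 3, 4], [9, 10]].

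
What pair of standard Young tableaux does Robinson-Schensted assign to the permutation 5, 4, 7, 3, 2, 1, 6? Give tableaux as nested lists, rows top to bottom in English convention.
Insert each entry of the permutation into P by Schensted row insertion, recording in Q the position of each new cell.

Insert 5: appended to row 1. P = [[5]].
Insert 4: 4 bumps 5 from row 1; 5 starts row 2. P = [[4], [5]].
Insert 7: appended to row 1. P = [[4, 7], [5]].
Insert 3: 3 bumps 4 from row 1; 4 bumps 5 from row 2; 5 starts row 3. P = [[3, 7], [4], [5]].
Insert 2: 2 bumps 3 from row 1; 3 bumps 4 from row 2; 4 bumps 5 from row 3; 5 starts row 4. P = [[2, 7], [3], [4], [5]].
Insert 1: 1 bumps 2 from row 1; 2 bumps 3 from row 2; 3 bumps 4 from row 3; 4 bumps 5 from row 4; 5 starts row 5. P = [[1, 7], [2], [3], [4], [5]].
Insert 6: 6 bumps 7 from row 1; 7 appends to row 2. P = [[1, 6], [2, 7], [3], [4], [5]].

So P = [[1, 6], [2, 7], [3], [4], [5]], Q = [[1, 3], [2, 7], [4], [5], [6]].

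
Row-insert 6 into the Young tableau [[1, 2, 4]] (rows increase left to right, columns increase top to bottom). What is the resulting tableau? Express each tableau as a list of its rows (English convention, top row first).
6 is larger than every entry of row 1, so it is appended to row 1. The new tableau is [[1, 2, 4, 6]].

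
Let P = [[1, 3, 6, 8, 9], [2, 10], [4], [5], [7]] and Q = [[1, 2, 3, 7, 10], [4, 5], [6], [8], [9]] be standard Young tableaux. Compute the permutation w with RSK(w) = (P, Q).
2 7 10 5 6 4 8 3 1 9

Reverse the RSK construction: for i from n down to 1, find the cell of Q containing i, remove the entry at that cell from P, and reverse-bump it up through P; the value ejected from row 1 is w(i).

Step i=10: Q has 10 at row 1, column 5; remove that cell from P, ejecting 9. So w(10) = 9. P is now [[1, 3, 6, 8], [2, 10], [4], [5], [7]].
Step i=9: Q has 9 at row 5, column 1; remove 7 from row 5 of P and reverse-bump: 7 enters row 4 and ejects 5; 5 enters row 3 and ejects 4; 4 enters row 2 and ejects 2; 2 enters row 1 and ejects 1. So w(9) = 1. P is now [[2, 3, 6, 8], [4, 10], [5], [7]].
Step i=8: Q has 8 at row 4, column 1; remove 7 from row 4 of P and reverse-bump: 7 enters row 3 and ejects 5; 5 enters row 2 and ejects 4; 4 enters row 1 and ejects 3. So w(8) = 3. P is now [[2, 4, 6, 8], [5, 10], [7]].
Step i=7: Q has 7 at row 1, column 4; remove that cell from P, ejecting 8. So w(7) = 8. P is now [[2, 4, 6], [5, 10], [7]].
Step i=6: Q has 6 at row 3, column 1; remove 7 from row 3 of P and reverse-bump: 7 enters row 2 and ejects 5; 5 enters row 1 and ejects 4. So w(6) = 4. P is now [[2, 5, 6], [7, 10]].
Step i=5: Q has 5 at row 2, column 2; remove 10 from row 2 of P and reverse-bump: 10 enters row 1 and ejects 6. So w(5) = 6. P is now [[2, 5, 10], [7]].
Step i=4: Q has 4 at row 2, column 1; remove 7 from row 2 of P and reverse-bump: 7 enters row 1 and ejects 5. So w(4) = 5. P is now [[2, 7, 10]].
Step i=3: Q has 3 at row 1, column 3; remove that cell from P, ejecting 10. So w(3) = 10. P is now [[2, 7]].
Step i=2: Q has 2 at row 1, column 2; remove that cell from P, ejecting 7. So w(2) = 7. P is now [[2]].
Step i=1: Q has 1 at row 1, column 1; remove that cell from P, ejecting 2. So w(1) = 2. P is now [].

So w = 2 7 10 5 6 4 8 3 1 9.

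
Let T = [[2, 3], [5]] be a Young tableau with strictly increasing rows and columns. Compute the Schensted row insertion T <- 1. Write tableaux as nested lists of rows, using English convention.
In row 1, 1 replaces 2 (the leftmost entry greater than 1); 2 is bumped to row 2. In row 2, 2 replaces 5 (the leftmost entry greater than 2); 5 is bumped to row 3. 5 starts a new row 3. The new tableau is [[1, 3], [2], [5]].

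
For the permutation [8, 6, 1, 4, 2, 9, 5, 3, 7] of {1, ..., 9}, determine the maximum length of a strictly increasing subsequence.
4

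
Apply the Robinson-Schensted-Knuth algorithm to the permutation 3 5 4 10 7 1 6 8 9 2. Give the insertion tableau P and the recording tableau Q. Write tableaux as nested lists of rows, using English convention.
P = [[1, 2, 6, 8, 9], [3, 4], [5, 7], [10]], Q = [[1, 2, 4, 8, 9], [3, 5], [6, 7], [10]]

Insert each entry of the permutation into P by Schensted row insertion, recording in Q the position of each new cell.

Insert 3: appended to row 1. P = [[3]].
Insert 5: appended to row 1. P = [[3, 5]].
Insert 4: 4 bumps 5 from row 1; 5 starts row 2. P = [[3, 4], [5]].
Insert 10: appended to row 1. P = [[3, 4, 10], [5]].
Insert 7: 7 bumps 10 from row 1; 10 appends to row 2. P = [[3, 4, 7], [5, 10]].
Insert 1: 1 bumps 3 from row 1; 3 bumps 5 from row 2; 5 starts row 3. P = [[1, 4, 7], [3, 10], [5]].
Insert 6: 6 bumps 7 from row 1; 7 bumps 10 from row 2; 10 appends to row 3. P = [[1, 4, 6], [3, 7], [5, 10]].
Insert 8: appended to row 1. P = [[1, 4, 6, 8], [3, 7], [5, 10]].
Insert 9: appended to row 1. P = [[1, 4, 6, 8, 9], [3, 7], [5, 10]].
Insert 2: 2 bumps 4 from row 1; 4 bumps 7 from row 2; 7 bumps 10 from row 3; 10 starts row 4. P = [[1, 2, 6, 8, 9], [3, 4], [5, 7], [10]].

So P = [[1, 2, 6, 8, 9], [3, 4], [5, 7], [10]], Q = [[1, 2, 4, 8, 9], [3, 5], [6, 7], [10]].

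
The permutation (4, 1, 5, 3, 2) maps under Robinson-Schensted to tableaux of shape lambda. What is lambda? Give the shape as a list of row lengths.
RSK row insertion gives P = [[1, 2], [3, 5], [4]], which has shape [2, 2, 1].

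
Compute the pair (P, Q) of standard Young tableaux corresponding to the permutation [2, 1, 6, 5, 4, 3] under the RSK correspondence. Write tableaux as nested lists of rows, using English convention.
P = [[1, 3], [2, 4], [5], [6]], Q = [[1, 3], [2, 4], [5], [6]]

Insert each entry of the permutation into P by Schensted row insertion, recording in Q the position of each new cell.

After inserting 2: P = [[2]].
After inserting 1: P = [[1], [2]].
After inserting 6: P = [[1, 6], [2]].
After inserting 5: P = [[1, 5], [2, 6]].
After inserting 4: P = [[1, 4], [2, 5], [6]].
After inserting 3: P = [[1, 3], [2, 4], [5], [6]].

So P = [[1, 3], [2, 4], [5], [6]], Q = [[1, 3], [2, 4], [5], [6]].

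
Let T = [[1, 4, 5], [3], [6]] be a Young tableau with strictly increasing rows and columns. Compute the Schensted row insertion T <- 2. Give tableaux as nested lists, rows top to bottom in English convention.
[[1, 2, 5], [3, 4], [6]]

In row 1, 2 replaces 4 (the leftmost entry greater than 2); 4 is bumped to row 2. 4 is appended to row 2. The new tableau is [[1, 2, 5], [3, 4], [6]].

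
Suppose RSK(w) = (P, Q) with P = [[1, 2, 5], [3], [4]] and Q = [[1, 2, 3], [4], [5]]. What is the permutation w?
Reverse the RSK construction: for i from n down to 1, find the cell of Q containing i, remove the entry at that cell from P, and reverse-bump it up through P; the value ejected from row 1 is w(i).

Step i=5: Q has 5 at row 3, column 1; remove 4 from row 3 of P and reverse-bump: 4 enters row 2 and ejects 3; 3 enters row 1 and ejects 2. So w(5) = 2. P is now [[1, 3, 5], [4]].
Step i=4: Q has 4 at row 2, column 1; remove 4 from row 2 of P and reverse-bump: 4 enters row 1 and ejects 3. So w(4) = 3. P is now [[1, 4, 5]].
Step i=3: Q has 3 at row 1, column 3; remove that cell from P, ejecting 5. So w(3) = 5. P is now [[1, 4]].
Step i=2: Q has 2 at row 1, column 2; remove that cell from P, ejecting 4. So w(2) = 4. P is now [[1]].
Step i=1: Q has 1 at row 1, column 1; remove that cell from P, ejecting 1. So w(1) = 1. P is now [].

So w = 1 4 5 3 2.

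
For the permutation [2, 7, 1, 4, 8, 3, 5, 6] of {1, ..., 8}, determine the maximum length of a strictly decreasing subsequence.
3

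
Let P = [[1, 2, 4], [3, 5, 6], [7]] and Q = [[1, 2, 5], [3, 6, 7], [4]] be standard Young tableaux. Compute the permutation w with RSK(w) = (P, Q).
Reverse the RSK construction: for i from n down to 1, find the cell of Q containing i, remove the entry at that cell from P, and reverse-bump it up through P; the value ejected from row 1 is w(i).

Step i=7: Q has 7 at row 2, column 3; remove 6 from row 2 of P and reverse-bump: 6 enters row 1 and ejects 4. So w(7) = 4. P is now [[1, 2, 6], [3, 5], [7]].
Step i=6: Q has 6 at row 2, column 2; remove 5 from row 2 of P and reverse-bump: 5 enters row 1 and ejects 2. So w(6) = 2. P is now [[1, 5, 6], [3], [7]].
Step i=5: Q has 5 at row 1, column 3; remove that cell from P, ejecting 6. So w(5) = 6. P is now [[1, 5], [3], [7]].
Step i=4: Q has 4 at row 3, column 1; remove 7 from row 3 of P and reverse-bump: 7 enters row 2 and ejects 3; 3 enters row 1 and ejects 1. So w(4) = 1. P is now [[3, 5], [7]].
Step i=3: Q has 3 at row 2, column 1; remove 7 from row 2 of P and reverse-bump: 7 enters row 1 and ejects 5. So w(3) = 5. P is now [[3, 7]].
Step i=2: Q has 2 at row 1, column 2; remove that cell from P, ejecting 7. So w(2) = 7. P is now [[3]].
Step i=1: Q has 1 at row 1, column 1; remove that cell from P, ejecting 3. So w(1) = 3. P is now [].

So w = 3 7 5 1 6 2 4.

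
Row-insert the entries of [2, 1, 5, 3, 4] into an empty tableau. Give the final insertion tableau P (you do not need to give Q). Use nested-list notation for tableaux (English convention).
After inserting 2: P = [[2]].
After inserting 1: P = [[1], [2]].
After inserting 5: P = [[1, 5], [2]].
After inserting 3: P = [[1, 3], [2, 5]].
After inserting 4: P = [[1, 3, 4], [2, 5]].

So P = [[1, 3, 4], [2, 5]].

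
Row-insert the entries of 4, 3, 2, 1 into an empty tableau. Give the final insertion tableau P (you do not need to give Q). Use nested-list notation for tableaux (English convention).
Insert 4: appended to row 1. P = [[4]].
Insert 3: 3 bumps 4 from row 1; 4 starts row 2. P = [[3], [4]].
Insert 2: 2 bumps 3 from row 1; 3 bumps 4 from row 2; 4 starts row 3. P = [[2], [3], [4]].
Insert 1: 1 bumps 2 from row 1; 2 bumps 3 from row 2; 3 bumps 4 from row 3; 4 starts row 4. P = [[1], [2], [3], [4]].

So P = [[1], [2], [3], [4]].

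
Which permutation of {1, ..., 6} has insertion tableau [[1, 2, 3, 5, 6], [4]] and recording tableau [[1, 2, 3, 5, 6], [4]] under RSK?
Reverse the RSK construction: for i from n down to 1, find the cell of Q containing i, remove the entry at that cell from P, and reverse-bump it up through P; the value ejected from row 1 is w(i).

Step i=6: Q has 6 at row 1, column 5; remove that cell from P, ejecting 6. So w(6) = 6. P is now [[1, 2, 3, 5], [4]].
Step i=5: Q has 5 at row 1, column 4; remove that cell from P, ejecting 5. So w(5) = 5. P is now [[1, 2, 3], [4]].
Step i=4: Q has 4 at row 2, column 1; remove 4 from row 2 of P and reverse-bump: 4 enters row 1 and ejects 3. So w(4) = 3. P is now [[1, 2, 4]].
Step i=3: Q has 3 at row 1, column 3; remove that cell from P, ejecting 4. So w(3) = 4. P is now [[1, 2]].
Step i=2: Q has 2 at row 1, column 2; remove that cell from P, ejecting 2. So w(2) = 2. P is now [[1]].
Step i=1: Q has 1 at row 1, column 1; remove that cell from P, ejecting 1. So w(1) = 1. P is now [].

So w = 1 2 4 3 5 6.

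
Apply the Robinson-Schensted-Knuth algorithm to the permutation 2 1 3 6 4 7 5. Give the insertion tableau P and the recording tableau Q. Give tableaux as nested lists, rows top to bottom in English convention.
P = [[1, 3, 4, 5], [2, 6, 7]], Q = [[1, 3, 4, 6], [2, 5, 7]]

Insert each entry of the permutation into P by Schensted row insertion, recording in Q the position of each new cell.

Insert 2: appended to row 1. P = [[2]].
Insert 1: 1 bumps 2 from row 1; 2 starts row 2. P = [[1], [2]].
Insert 3: appended to row 1. P = [[1, 3], [2]].
Insert 6: appended to row 1. P = [[1, 3, 6], [2]].
Insert 4: 4 bumps 6 from row 1; 6 appends to row 2. P = [[1, 3, 4], [2, 6]].
Insert 7: appended to row 1. P = [[1, 3, 4, 7], [2, 6]].
Insert 5: 5 bumps 7 from row 1; 7 appends to row 2. P = [[1, 3, 4, 5], [2, 6, 7]].

So P = [[1, 3, 4, 5], [2, 6, 7]], Q = [[1, 3, 4, 6], [2, 5, 7]].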